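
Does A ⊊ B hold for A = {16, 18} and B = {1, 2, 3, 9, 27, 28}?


A ⊂ B requires: A ⊆ B AND A ≠ B.
A ⊆ B? No
A ⊄ B, so A is not a proper subset.

No, A is not a proper subset of B


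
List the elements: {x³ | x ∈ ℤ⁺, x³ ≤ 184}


Checking each candidate:
Condition: positive perfect cubes ≤ 184
Result = {1, 8, 27, 64, 125}

{1, 8, 27, 64, 125}


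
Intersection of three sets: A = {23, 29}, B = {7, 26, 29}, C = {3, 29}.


A ∩ B = {29}
(A ∩ B) ∩ C = {29}

A ∩ B ∩ C = {29}


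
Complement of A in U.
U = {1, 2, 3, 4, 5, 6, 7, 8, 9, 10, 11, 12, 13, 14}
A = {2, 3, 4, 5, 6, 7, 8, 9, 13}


Aᶜ = U \ A = elements in U but not in A
U = {1, 2, 3, 4, 5, 6, 7, 8, 9, 10, 11, 12, 13, 14}
A = {2, 3, 4, 5, 6, 7, 8, 9, 13}
Aᶜ = {1, 10, 11, 12, 14}

Aᶜ = {1, 10, 11, 12, 14}


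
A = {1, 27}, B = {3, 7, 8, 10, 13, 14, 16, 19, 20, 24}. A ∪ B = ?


A ∪ B = all elements in A or B (or both)
A = {1, 27}
B = {3, 7, 8, 10, 13, 14, 16, 19, 20, 24}
A ∪ B = {1, 3, 7, 8, 10, 13, 14, 16, 19, 20, 24, 27}

A ∪ B = {1, 3, 7, 8, 10, 13, 14, 16, 19, 20, 24, 27}


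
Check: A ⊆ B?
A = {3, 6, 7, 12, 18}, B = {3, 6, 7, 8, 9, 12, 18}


A ⊆ B means every element of A is in B.
All elements of A are in B.
So A ⊆ B.

Yes, A ⊆ B


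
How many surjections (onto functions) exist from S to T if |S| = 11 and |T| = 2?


n = |S| = 11, k = |T| = 2. Surjections via inclusion-exclusion:
S(n,k) = Σ(-1)^i × C(k,i) × (k-i)^n, i=0 to k
i=0: (-1)^0×C(2,0)×2^11 = 2048
i=1: (-1)^1×C(2,1)×1^11 = -2
i=2: (-1)^2×C(2,2)×0^11 = 0
Total = 2046

Number of surjections = 2046


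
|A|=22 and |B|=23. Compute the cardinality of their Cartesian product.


|A × B| = |A| × |B|
= 22 × 23
= 506

|A × B| = 506


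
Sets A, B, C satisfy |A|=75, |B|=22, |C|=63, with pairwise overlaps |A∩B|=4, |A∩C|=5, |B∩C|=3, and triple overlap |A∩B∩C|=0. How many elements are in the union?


|A∪B∪C| = |A|+|B|+|C| - |A∩B|-|A∩C|-|B∩C| + |A∩B∩C|
= 75+22+63 - 4-5-3 + 0
= 160 - 12 + 0
= 148

|A ∪ B ∪ C| = 148


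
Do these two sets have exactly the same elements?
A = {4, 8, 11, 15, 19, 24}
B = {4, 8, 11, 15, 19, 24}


Two sets are equal iff they have exactly the same elements.
A = {4, 8, 11, 15, 19, 24}
B = {4, 8, 11, 15, 19, 24}
Same elements → A = B

Yes, A = B


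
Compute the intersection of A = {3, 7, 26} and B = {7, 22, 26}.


A ∩ B = elements in both A and B
A = {3, 7, 26}
B = {7, 22, 26}
A ∩ B = {7, 26}

A ∩ B = {7, 26}


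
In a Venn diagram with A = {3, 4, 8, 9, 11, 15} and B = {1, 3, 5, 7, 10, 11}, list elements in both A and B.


A = {3, 4, 8, 9, 11, 15}
B = {1, 3, 5, 7, 10, 11}
Region: in both A and B
Elements: {3, 11}

Elements in both A and B: {3, 11}


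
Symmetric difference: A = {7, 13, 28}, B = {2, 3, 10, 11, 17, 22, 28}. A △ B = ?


A △ B = (A \ B) ∪ (B \ A) = elements in exactly one of A or B
A \ B = {7, 13}
B \ A = {2, 3, 10, 11, 17, 22}
A △ B = {2, 3, 7, 10, 11, 13, 17, 22}

A △ B = {2, 3, 7, 10, 11, 13, 17, 22}


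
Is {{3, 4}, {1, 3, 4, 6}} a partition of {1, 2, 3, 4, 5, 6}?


A partition requires: (1) non-empty parts, (2) pairwise disjoint, (3) union = U
Parts: {3, 4}, {1, 3, 4, 6}
Union of parts: {1, 3, 4, 6}
U = {1, 2, 3, 4, 5, 6}
All non-empty? True
Pairwise disjoint? False
Covers U? False

No, not a valid partition


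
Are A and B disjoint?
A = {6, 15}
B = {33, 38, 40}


Disjoint means A ∩ B = ∅.
A ∩ B = ∅
A ∩ B = ∅, so A and B are disjoint.

Yes, A and B are disjoint


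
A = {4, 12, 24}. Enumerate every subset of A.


|A| = 3, so |P(A)| = 2^3 = 8
Enumerate subsets by cardinality (0 to 3):
∅, {4}, {12}, {24}, {4, 12}, {4, 24}, {12, 24}, {4, 12, 24}

P(A) has 8 subsets: ∅, {4}, {12}, {24}, {4, 12}, {4, 24}, {12, 24}, {4, 12, 24}


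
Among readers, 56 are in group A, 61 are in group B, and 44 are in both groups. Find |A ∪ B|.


|A ∪ B| = |A| + |B| - |A ∩ B|
= 56 + 61 - 44
= 73

|A ∪ B| = 73


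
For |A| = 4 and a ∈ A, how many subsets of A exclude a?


Subsets of A avoiding a are subsets of A \ {a}, which has 3 elements.
Count = 2^(n-1) = 2^3
= 8

Number of subsets avoiding a = 8


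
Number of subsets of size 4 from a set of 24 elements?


C(n,k) = n! / (k!(n-k)!)
C(24,4) = 24! / (4!20!)
= 10626

C(24,4) = 10626


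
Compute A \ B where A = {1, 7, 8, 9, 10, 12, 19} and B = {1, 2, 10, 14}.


A \ B = elements in A but not in B
A = {1, 7, 8, 9, 10, 12, 19}
B = {1, 2, 10, 14}
Remove from A any elements in B
A \ B = {7, 8, 9, 12, 19}

A \ B = {7, 8, 9, 12, 19}


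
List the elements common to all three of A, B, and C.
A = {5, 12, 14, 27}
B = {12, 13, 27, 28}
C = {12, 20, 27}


A ∩ B = {12, 27}
(A ∩ B) ∩ C = {12, 27}

A ∩ B ∩ C = {12, 27}


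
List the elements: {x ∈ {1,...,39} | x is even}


Checking each candidate:
Condition: even numbers in {1,...,39}
Result = {2, 4, 6, 8, 10, 12, 14, 16, 18, 20, 22, 24, 26, 28, 30, 32, 34, 36, 38}

{2, 4, 6, 8, 10, 12, 14, 16, 18, 20, 22, 24, 26, 28, 30, 32, 34, 36, 38}


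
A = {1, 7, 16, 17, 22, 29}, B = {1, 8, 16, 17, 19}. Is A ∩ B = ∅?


Disjoint means A ∩ B = ∅.
A ∩ B = {1, 16, 17}
A ∩ B ≠ ∅, so A and B are NOT disjoint.

No, A and B are not disjoint (A ∩ B = {1, 16, 17})


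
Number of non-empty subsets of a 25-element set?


Total subsets = 2^n = 2^25 = 33554432
Non-empty subsets exclude the empty set: 2^n - 1
= 33554432 - 1
= 33554431

Number of non-empty subsets = 33554431


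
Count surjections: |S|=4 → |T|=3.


n = |S| = 4, k = |T| = 3. Surjections via inclusion-exclusion:
S(n,k) = Σ(-1)^i × C(k,i) × (k-i)^n, i=0 to k
i=0: (-1)^0×C(3,0)×3^4 = 81
i=1: (-1)^1×C(3,1)×2^4 = -48
i=2: (-1)^2×C(3,2)×1^4 = 3
i=3: (-1)^3×C(3,3)×0^4 = 0
Total = 36

Number of surjections = 36


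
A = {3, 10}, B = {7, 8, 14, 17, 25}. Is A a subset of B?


A ⊆ B means every element of A is in B.
Elements in A not in B: {3, 10}
So A ⊄ B.

No, A ⊄ B


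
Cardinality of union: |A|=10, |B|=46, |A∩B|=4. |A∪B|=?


|A ∪ B| = |A| + |B| - |A ∩ B|
= 10 + 46 - 4
= 52

|A ∪ B| = 52


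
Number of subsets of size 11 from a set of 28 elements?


C(n,k) = n! / (k!(n-k)!)
C(28,11) = 28! / (11!17!)
= 21474180

C(28,11) = 21474180


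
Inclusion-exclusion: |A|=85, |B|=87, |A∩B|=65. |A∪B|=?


|A ∪ B| = |A| + |B| - |A ∩ B|
= 85 + 87 - 65
= 107

|A ∪ B| = 107


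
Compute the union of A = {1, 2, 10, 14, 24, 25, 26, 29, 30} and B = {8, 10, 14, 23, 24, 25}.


A ∪ B = all elements in A or B (or both)
A = {1, 2, 10, 14, 24, 25, 26, 29, 30}
B = {8, 10, 14, 23, 24, 25}
A ∪ B = {1, 2, 8, 10, 14, 23, 24, 25, 26, 29, 30}

A ∪ B = {1, 2, 8, 10, 14, 23, 24, 25, 26, 29, 30}


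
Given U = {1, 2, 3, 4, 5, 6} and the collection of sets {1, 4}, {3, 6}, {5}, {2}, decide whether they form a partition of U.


A partition requires: (1) non-empty parts, (2) pairwise disjoint, (3) union = U
Parts: {1, 4}, {3, 6}, {5}, {2}
Union of parts: {1, 2, 3, 4, 5, 6}
U = {1, 2, 3, 4, 5, 6}
All non-empty? True
Pairwise disjoint? True
Covers U? True

Yes, valid partition


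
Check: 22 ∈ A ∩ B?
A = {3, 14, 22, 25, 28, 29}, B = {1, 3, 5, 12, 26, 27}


A = {3, 14, 22, 25, 28, 29}, B = {1, 3, 5, 12, 26, 27}
A ∩ B = elements in both A and B
A ∩ B = {3}
Checking if 22 ∈ A ∩ B
22 is not in A ∩ B → False

22 ∉ A ∩ B


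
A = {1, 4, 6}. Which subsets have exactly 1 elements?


|A| = 3, so A has C(3,1) = 3 subsets of size 1.
Enumerate by choosing 1 elements from A at a time:
{1}, {4}, {6}

1-element subsets (3 total): {1}, {4}, {6}


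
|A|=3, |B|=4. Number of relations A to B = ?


A relation from A to B is any subset of A × B.
|A × B| = 3 × 4 = 12
# relations = 2^|A × B| = 2^12 = 4096

Number of relations = 4096


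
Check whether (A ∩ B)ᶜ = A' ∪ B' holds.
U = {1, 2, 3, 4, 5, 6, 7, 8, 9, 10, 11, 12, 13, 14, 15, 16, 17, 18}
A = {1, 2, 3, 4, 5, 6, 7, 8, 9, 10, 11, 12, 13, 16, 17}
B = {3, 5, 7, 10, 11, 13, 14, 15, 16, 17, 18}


LHS: A ∩ B = {3, 5, 7, 10, 11, 13, 16, 17}
(A ∩ B)' = U \ (A ∩ B) = {1, 2, 4, 6, 8, 9, 12, 14, 15, 18}
A' = {14, 15, 18}, B' = {1, 2, 4, 6, 8, 9, 12}
Claimed RHS: A' ∪ B' = {1, 2, 4, 6, 8, 9, 12, 14, 15, 18}
Identity is VALID: LHS = RHS = {1, 2, 4, 6, 8, 9, 12, 14, 15, 18} ✓

Identity is valid. (A ∩ B)' = A' ∪ B' = {1, 2, 4, 6, 8, 9, 12, 14, 15, 18}


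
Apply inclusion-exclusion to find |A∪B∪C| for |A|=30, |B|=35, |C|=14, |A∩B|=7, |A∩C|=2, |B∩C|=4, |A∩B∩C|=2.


|A∪B∪C| = |A|+|B|+|C| - |A∩B|-|A∩C|-|B∩C| + |A∩B∩C|
= 30+35+14 - 7-2-4 + 2
= 79 - 13 + 2
= 68

|A ∪ B ∪ C| = 68


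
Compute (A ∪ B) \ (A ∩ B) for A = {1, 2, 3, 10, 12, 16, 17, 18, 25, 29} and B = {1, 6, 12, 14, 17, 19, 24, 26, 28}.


A △ B = (A \ B) ∪ (B \ A) = elements in exactly one of A or B
A \ B = {2, 3, 10, 16, 18, 25, 29}
B \ A = {6, 14, 19, 24, 26, 28}
A △ B = {2, 3, 6, 10, 14, 16, 18, 19, 24, 25, 26, 28, 29}

A △ B = {2, 3, 6, 10, 14, 16, 18, 19, 24, 25, 26, 28, 29}


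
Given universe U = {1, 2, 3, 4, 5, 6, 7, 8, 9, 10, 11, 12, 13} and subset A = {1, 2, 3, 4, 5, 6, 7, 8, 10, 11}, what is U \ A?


Aᶜ = U \ A = elements in U but not in A
U = {1, 2, 3, 4, 5, 6, 7, 8, 9, 10, 11, 12, 13}
A = {1, 2, 3, 4, 5, 6, 7, 8, 10, 11}
Aᶜ = {9, 12, 13}

Aᶜ = {9, 12, 13}


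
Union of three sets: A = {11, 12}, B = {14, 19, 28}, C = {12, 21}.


A ∪ B = {11, 12, 14, 19, 28}
(A ∪ B) ∪ C = {11, 12, 14, 19, 21, 28}

A ∪ B ∪ C = {11, 12, 14, 19, 21, 28}


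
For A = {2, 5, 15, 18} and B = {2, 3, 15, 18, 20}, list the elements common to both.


A ∩ B = elements in both A and B
A = {2, 5, 15, 18}
B = {2, 3, 15, 18, 20}
A ∩ B = {2, 15, 18}

A ∩ B = {2, 15, 18}


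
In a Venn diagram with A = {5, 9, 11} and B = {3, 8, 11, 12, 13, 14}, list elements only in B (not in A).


A = {5, 9, 11}
B = {3, 8, 11, 12, 13, 14}
Region: only in B (not in A)
Elements: {3, 8, 12, 13, 14}

Elements only in B (not in A): {3, 8, 12, 13, 14}


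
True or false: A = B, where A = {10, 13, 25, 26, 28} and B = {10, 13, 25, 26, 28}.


Two sets are equal iff they have exactly the same elements.
A = {10, 13, 25, 26, 28}
B = {10, 13, 25, 26, 28}
Same elements → A = B

Yes, A = B


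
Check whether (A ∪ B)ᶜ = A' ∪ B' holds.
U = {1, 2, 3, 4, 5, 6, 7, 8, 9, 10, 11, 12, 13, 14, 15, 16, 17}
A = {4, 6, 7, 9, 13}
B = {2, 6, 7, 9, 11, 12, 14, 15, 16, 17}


LHS: A ∪ B = {2, 4, 6, 7, 9, 11, 12, 13, 14, 15, 16, 17}
(A ∪ B)' = U \ (A ∪ B) = {1, 3, 5, 8, 10}
A' = {1, 2, 3, 5, 8, 10, 11, 12, 14, 15, 16, 17}, B' = {1, 3, 4, 5, 8, 10, 13}
Claimed RHS: A' ∪ B' = {1, 2, 3, 4, 5, 8, 10, 11, 12, 13, 14, 15, 16, 17}
Identity is INVALID: LHS = {1, 3, 5, 8, 10} but the RHS claimed here equals {1, 2, 3, 4, 5, 8, 10, 11, 12, 13, 14, 15, 16, 17}. The correct form is (A ∪ B)' = A' ∩ B'.

Identity is invalid: (A ∪ B)' = {1, 3, 5, 8, 10} but A' ∪ B' = {1, 2, 3, 4, 5, 8, 10, 11, 12, 13, 14, 15, 16, 17}. The correct De Morgan law is (A ∪ B)' = A' ∩ B'.


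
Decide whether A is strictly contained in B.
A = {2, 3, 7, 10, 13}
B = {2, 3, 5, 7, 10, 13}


A ⊂ B requires: A ⊆ B AND A ≠ B.
A ⊆ B? Yes
A = B? No
A ⊂ B: Yes (A is a proper subset of B)

Yes, A ⊂ B


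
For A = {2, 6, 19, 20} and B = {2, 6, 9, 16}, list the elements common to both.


A ∩ B = elements in both A and B
A = {2, 6, 19, 20}
B = {2, 6, 9, 16}
A ∩ B = {2, 6}

A ∩ B = {2, 6}


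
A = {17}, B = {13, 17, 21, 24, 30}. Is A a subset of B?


A ⊆ B means every element of A is in B.
All elements of A are in B.
So A ⊆ B.

Yes, A ⊆ B


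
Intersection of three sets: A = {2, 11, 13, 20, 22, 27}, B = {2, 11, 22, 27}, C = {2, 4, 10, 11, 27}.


A ∩ B = {2, 11, 22, 27}
(A ∩ B) ∩ C = {2, 11, 27}

A ∩ B ∩ C = {2, 11, 27}


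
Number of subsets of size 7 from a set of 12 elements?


C(n,k) = n! / (k!(n-k)!)
C(12,7) = 12! / (7!5!)
= 792

C(12,7) = 792


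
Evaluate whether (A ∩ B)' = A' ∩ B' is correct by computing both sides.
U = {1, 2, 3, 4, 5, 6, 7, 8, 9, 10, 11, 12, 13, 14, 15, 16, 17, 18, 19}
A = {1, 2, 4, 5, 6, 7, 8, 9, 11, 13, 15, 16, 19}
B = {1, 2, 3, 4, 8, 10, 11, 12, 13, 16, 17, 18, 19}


LHS: A ∩ B = {1, 2, 4, 8, 11, 13, 16, 19}
(A ∩ B)' = U \ (A ∩ B) = {3, 5, 6, 7, 9, 10, 12, 14, 15, 17, 18}
A' = {3, 10, 12, 14, 17, 18}, B' = {5, 6, 7, 9, 14, 15}
Claimed RHS: A' ∩ B' = {14}
Identity is INVALID: LHS = {3, 5, 6, 7, 9, 10, 12, 14, 15, 17, 18} but the RHS claimed here equals {14}. The correct form is (A ∩ B)' = A' ∪ B'.

Identity is invalid: (A ∩ B)' = {3, 5, 6, 7, 9, 10, 12, 14, 15, 17, 18} but A' ∩ B' = {14}. The correct De Morgan law is (A ∩ B)' = A' ∪ B'.


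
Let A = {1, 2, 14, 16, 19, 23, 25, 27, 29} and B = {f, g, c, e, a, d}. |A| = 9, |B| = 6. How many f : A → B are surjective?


n = |A| = 9, k = |B| = 6. Surjections via inclusion-exclusion:
S(n,k) = Σ(-1)^i × C(k,i) × (k-i)^n, i=0 to k
i=0: (-1)^0×C(6,0)×6^9 = 10077696
i=1: (-1)^1×C(6,1)×5^9 = -11718750
i=2: (-1)^2×C(6,2)×4^9 = 3932160
i=3: (-1)^3×C(6,3)×3^9 = -393660
i=4: (-1)^4×C(6,4)×2^9 = 7680
i=5: (-1)^5×C(6,5)×1^9 = -6
i=6: (-1)^6×C(6,6)×0^9 = 0
Total = 1905120

Number of surjections = 1905120


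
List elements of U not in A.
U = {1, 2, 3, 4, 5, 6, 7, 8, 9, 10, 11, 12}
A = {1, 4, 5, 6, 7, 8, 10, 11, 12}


Aᶜ = U \ A = elements in U but not in A
U = {1, 2, 3, 4, 5, 6, 7, 8, 9, 10, 11, 12}
A = {1, 4, 5, 6, 7, 8, 10, 11, 12}
Aᶜ = {2, 3, 9}

Aᶜ = {2, 3, 9}


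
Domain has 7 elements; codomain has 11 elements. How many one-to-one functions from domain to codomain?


An injection sends each of |A| = 7 inputs to a distinct output in B.
# injections = |B|·(|B|-1)·…·(|B|-|A|+1) = 11! / (11 - 7)!
= 11 × 10 × 9 × 8 × 7 × 6 × 5
= 1663200

Number of injections = 1663200


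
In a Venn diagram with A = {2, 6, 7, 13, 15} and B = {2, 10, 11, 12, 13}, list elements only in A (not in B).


A = {2, 6, 7, 13, 15}
B = {2, 10, 11, 12, 13}
Region: only in A (not in B)
Elements: {6, 7, 15}

Elements only in A (not in B): {6, 7, 15}


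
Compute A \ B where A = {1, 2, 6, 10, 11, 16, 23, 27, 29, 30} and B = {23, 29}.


A \ B = elements in A but not in B
A = {1, 2, 6, 10, 11, 16, 23, 27, 29, 30}
B = {23, 29}
Remove from A any elements in B
A \ B = {1, 2, 6, 10, 11, 16, 27, 30}

A \ B = {1, 2, 6, 10, 11, 16, 27, 30}


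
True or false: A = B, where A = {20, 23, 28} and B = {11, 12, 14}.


Two sets are equal iff they have exactly the same elements.
A = {20, 23, 28}
B = {11, 12, 14}
Differences: {11, 12, 14, 20, 23, 28}
A ≠ B

No, A ≠ B


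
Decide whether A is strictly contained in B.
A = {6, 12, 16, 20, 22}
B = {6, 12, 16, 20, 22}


A ⊂ B requires: A ⊆ B AND A ≠ B.
A ⊆ B? Yes
A = B? Yes
A = B, so A is not a PROPER subset.

No, A is not a proper subset of B


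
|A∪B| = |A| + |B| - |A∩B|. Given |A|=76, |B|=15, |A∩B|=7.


|A ∪ B| = |A| + |B| - |A ∩ B|
= 76 + 15 - 7
= 84

|A ∪ B| = 84


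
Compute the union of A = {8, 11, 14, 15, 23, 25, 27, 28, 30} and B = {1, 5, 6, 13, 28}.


A ∪ B = all elements in A or B (or both)
A = {8, 11, 14, 15, 23, 25, 27, 28, 30}
B = {1, 5, 6, 13, 28}
A ∪ B = {1, 5, 6, 8, 11, 13, 14, 15, 23, 25, 27, 28, 30}

A ∪ B = {1, 5, 6, 8, 11, 13, 14, 15, 23, 25, 27, 28, 30}


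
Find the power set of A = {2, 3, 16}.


|A| = 3, so |P(A)| = 2^3 = 8
Enumerate subsets by cardinality (0 to 3):
∅, {2}, {3}, {16}, {2, 3}, {2, 16}, {3, 16}, {2, 3, 16}

P(A) has 8 subsets: ∅, {2}, {3}, {16}, {2, 3}, {2, 16}, {3, 16}, {2, 3, 16}


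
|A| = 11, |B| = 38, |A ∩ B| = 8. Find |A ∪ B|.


|A ∪ B| = |A| + |B| - |A ∩ B|
= 11 + 38 - 8
= 41

|A ∪ B| = 41


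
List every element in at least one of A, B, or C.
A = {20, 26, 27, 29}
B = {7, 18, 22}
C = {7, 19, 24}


A ∪ B = {7, 18, 20, 22, 26, 27, 29}
(A ∪ B) ∪ C = {7, 18, 19, 20, 22, 24, 26, 27, 29}

A ∪ B ∪ C = {7, 18, 19, 20, 22, 24, 26, 27, 29}


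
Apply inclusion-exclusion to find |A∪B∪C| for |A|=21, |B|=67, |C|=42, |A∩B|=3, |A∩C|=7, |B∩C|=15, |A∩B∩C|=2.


|A∪B∪C| = |A|+|B|+|C| - |A∩B|-|A∩C|-|B∩C| + |A∩B∩C|
= 21+67+42 - 3-7-15 + 2
= 130 - 25 + 2
= 107

|A ∪ B ∪ C| = 107


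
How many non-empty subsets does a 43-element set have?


Total subsets = 2^n = 2^43 = 8796093022208
Non-empty subsets exclude the empty set: 2^n - 1
= 8796093022208 - 1
= 8796093022207

Number of non-empty subsets = 8796093022207


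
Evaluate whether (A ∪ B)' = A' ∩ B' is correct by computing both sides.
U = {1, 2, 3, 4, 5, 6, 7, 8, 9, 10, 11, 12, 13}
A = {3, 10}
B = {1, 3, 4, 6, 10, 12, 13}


LHS: A ∪ B = {1, 3, 4, 6, 10, 12, 13}
(A ∪ B)' = U \ (A ∪ B) = {2, 5, 7, 8, 9, 11}
A' = {1, 2, 4, 5, 6, 7, 8, 9, 11, 12, 13}, B' = {2, 5, 7, 8, 9, 11}
Claimed RHS: A' ∩ B' = {2, 5, 7, 8, 9, 11}
Identity is VALID: LHS = RHS = {2, 5, 7, 8, 9, 11} ✓

Identity is valid. (A ∪ B)' = A' ∩ B' = {2, 5, 7, 8, 9, 11}


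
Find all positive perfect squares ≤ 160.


Checking each candidate:
Condition: positive perfect squares ≤ 160
Result = {1, 4, 9, 16, 25, 36, 49, 64, 81, 100, 121, 144}

{1, 4, 9, 16, 25, 36, 49, 64, 81, 100, 121, 144}


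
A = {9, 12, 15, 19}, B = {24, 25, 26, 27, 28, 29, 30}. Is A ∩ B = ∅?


Disjoint means A ∩ B = ∅.
A ∩ B = ∅
A ∩ B = ∅, so A and B are disjoint.

Yes, A and B are disjoint


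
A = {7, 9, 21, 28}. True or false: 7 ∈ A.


A = {7, 9, 21, 28}
Checking if 7 is in A
7 is in A → True

7 ∈ A


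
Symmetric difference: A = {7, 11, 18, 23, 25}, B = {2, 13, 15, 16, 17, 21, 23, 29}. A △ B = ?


A △ B = (A \ B) ∪ (B \ A) = elements in exactly one of A or B
A \ B = {7, 11, 18, 25}
B \ A = {2, 13, 15, 16, 17, 21, 29}
A △ B = {2, 7, 11, 13, 15, 16, 17, 18, 21, 25, 29}

A △ B = {2, 7, 11, 13, 15, 16, 17, 18, 21, 25, 29}


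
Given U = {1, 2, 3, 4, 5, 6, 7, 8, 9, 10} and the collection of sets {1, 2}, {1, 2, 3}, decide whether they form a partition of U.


A partition requires: (1) non-empty parts, (2) pairwise disjoint, (3) union = U
Parts: {1, 2}, {1, 2, 3}
Union of parts: {1, 2, 3}
U = {1, 2, 3, 4, 5, 6, 7, 8, 9, 10}
All non-empty? True
Pairwise disjoint? False
Covers U? False

No, not a valid partition


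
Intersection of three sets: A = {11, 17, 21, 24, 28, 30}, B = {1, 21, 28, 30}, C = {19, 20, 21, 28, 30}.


A ∩ B = {21, 28, 30}
(A ∩ B) ∩ C = {21, 28, 30}

A ∩ B ∩ C = {21, 28, 30}


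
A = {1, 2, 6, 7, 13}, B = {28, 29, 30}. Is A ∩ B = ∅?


Disjoint means A ∩ B = ∅.
A ∩ B = ∅
A ∩ B = ∅, so A and B are disjoint.

Yes, A and B are disjoint


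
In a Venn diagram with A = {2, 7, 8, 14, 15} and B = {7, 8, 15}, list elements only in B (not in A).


A = {2, 7, 8, 14, 15}
B = {7, 8, 15}
Region: only in B (not in A)
Elements: ∅

Elements only in B (not in A): ∅


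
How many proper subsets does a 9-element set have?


Total subsets = 2^n = 2^9 = 512
Proper subsets exclude the set itself: 2^n - 1
= 512 - 1
= 511

Number of proper subsets = 511


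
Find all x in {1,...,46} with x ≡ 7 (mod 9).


Checking each candidate:
Condition: x in {1,...,46} with x ≡ 7 (mod 9)
Result = {7, 16, 25, 34, 43}

{7, 16, 25, 34, 43}


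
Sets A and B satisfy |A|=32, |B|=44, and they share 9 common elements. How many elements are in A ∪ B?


|A ∪ B| = |A| + |B| - |A ∩ B|
= 32 + 44 - 9
= 67

|A ∪ B| = 67


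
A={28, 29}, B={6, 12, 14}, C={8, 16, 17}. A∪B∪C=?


A ∪ B = {6, 12, 14, 28, 29}
(A ∪ B) ∪ C = {6, 8, 12, 14, 16, 17, 28, 29}

A ∪ B ∪ C = {6, 8, 12, 14, 16, 17, 28, 29}


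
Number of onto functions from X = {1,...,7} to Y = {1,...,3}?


n = |X| = 7, k = |Y| = 3. Surjections via inclusion-exclusion:
S(n,k) = Σ(-1)^i × C(k,i) × (k-i)^n, i=0 to k
i=0: (-1)^0×C(3,0)×3^7 = 2187
i=1: (-1)^1×C(3,1)×2^7 = -384
i=2: (-1)^2×C(3,2)×1^7 = 3
i=3: (-1)^3×C(3,3)×0^7 = 0
Total = 1806

Number of surjections = 1806


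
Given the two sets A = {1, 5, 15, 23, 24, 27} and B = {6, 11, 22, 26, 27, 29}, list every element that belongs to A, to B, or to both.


A ∪ B = all elements in A or B (or both)
A = {1, 5, 15, 23, 24, 27}
B = {6, 11, 22, 26, 27, 29}
A ∪ B = {1, 5, 6, 11, 15, 22, 23, 24, 26, 27, 29}

A ∪ B = {1, 5, 6, 11, 15, 22, 23, 24, 26, 27, 29}


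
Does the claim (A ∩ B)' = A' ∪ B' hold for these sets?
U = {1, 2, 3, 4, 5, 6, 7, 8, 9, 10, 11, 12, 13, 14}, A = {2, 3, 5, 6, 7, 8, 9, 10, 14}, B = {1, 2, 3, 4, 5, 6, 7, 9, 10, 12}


LHS: A ∩ B = {2, 3, 5, 6, 7, 9, 10}
(A ∩ B)' = U \ (A ∩ B) = {1, 4, 8, 11, 12, 13, 14}
A' = {1, 4, 11, 12, 13}, B' = {8, 11, 13, 14}
Claimed RHS: A' ∪ B' = {1, 4, 8, 11, 12, 13, 14}
Identity is VALID: LHS = RHS = {1, 4, 8, 11, 12, 13, 14} ✓

Identity is valid. (A ∩ B)' = A' ∪ B' = {1, 4, 8, 11, 12, 13, 14}


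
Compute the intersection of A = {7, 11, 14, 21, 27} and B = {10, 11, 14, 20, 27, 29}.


A ∩ B = elements in both A and B
A = {7, 11, 14, 21, 27}
B = {10, 11, 14, 20, 27, 29}
A ∩ B = {11, 14, 27}

A ∩ B = {11, 14, 27}


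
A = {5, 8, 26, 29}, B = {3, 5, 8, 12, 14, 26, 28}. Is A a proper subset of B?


A ⊂ B requires: A ⊆ B AND A ≠ B.
A ⊆ B? No
A ⊄ B, so A is not a proper subset.

No, A is not a proper subset of B


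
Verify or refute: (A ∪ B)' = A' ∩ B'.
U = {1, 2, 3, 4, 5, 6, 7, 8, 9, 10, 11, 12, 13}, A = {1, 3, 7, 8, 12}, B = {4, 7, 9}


LHS: A ∪ B = {1, 3, 4, 7, 8, 9, 12}
(A ∪ B)' = U \ (A ∪ B) = {2, 5, 6, 10, 11, 13}
A' = {2, 4, 5, 6, 9, 10, 11, 13}, B' = {1, 2, 3, 5, 6, 8, 10, 11, 12, 13}
Claimed RHS: A' ∩ B' = {2, 5, 6, 10, 11, 13}
Identity is VALID: LHS = RHS = {2, 5, 6, 10, 11, 13} ✓

Identity is valid. (A ∪ B)' = A' ∩ B' = {2, 5, 6, 10, 11, 13}


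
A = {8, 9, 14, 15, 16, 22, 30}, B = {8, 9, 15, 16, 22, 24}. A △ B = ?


A △ B = (A \ B) ∪ (B \ A) = elements in exactly one of A or B
A \ B = {14, 30}
B \ A = {24}
A △ B = {14, 24, 30}

A △ B = {14, 24, 30}


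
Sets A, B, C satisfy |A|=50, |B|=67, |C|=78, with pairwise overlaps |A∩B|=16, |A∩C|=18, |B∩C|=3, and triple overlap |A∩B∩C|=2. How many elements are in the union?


|A∪B∪C| = |A|+|B|+|C| - |A∩B|-|A∩C|-|B∩C| + |A∩B∩C|
= 50+67+78 - 16-18-3 + 2
= 195 - 37 + 2
= 160

|A ∪ B ∪ C| = 160


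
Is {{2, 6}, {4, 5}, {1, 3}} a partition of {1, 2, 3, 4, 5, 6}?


A partition requires: (1) non-empty parts, (2) pairwise disjoint, (3) union = U
Parts: {2, 6}, {4, 5}, {1, 3}
Union of parts: {1, 2, 3, 4, 5, 6}
U = {1, 2, 3, 4, 5, 6}
All non-empty? True
Pairwise disjoint? True
Covers U? True

Yes, valid partition


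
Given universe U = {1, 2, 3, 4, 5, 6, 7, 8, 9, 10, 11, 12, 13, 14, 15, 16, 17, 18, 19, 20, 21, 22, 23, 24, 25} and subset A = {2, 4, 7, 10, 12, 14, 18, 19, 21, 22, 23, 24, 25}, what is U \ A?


Aᶜ = U \ A = elements in U but not in A
U = {1, 2, 3, 4, 5, 6, 7, 8, 9, 10, 11, 12, 13, 14, 15, 16, 17, 18, 19, 20, 21, 22, 23, 24, 25}
A = {2, 4, 7, 10, 12, 14, 18, 19, 21, 22, 23, 24, 25}
Aᶜ = {1, 3, 5, 6, 8, 9, 11, 13, 15, 16, 17, 20}

Aᶜ = {1, 3, 5, 6, 8, 9, 11, 13, 15, 16, 17, 20}


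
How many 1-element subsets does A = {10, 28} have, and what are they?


|A| = 2, so A has C(2,1) = 2 subsets of size 1.
Enumerate by choosing 1 elements from A at a time:
{10}, {28}

1-element subsets (2 total): {10}, {28}


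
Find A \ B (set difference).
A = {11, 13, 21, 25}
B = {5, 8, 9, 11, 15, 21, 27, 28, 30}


A \ B = elements in A but not in B
A = {11, 13, 21, 25}
B = {5, 8, 9, 11, 15, 21, 27, 28, 30}
Remove from A any elements in B
A \ B = {13, 25}

A \ B = {13, 25}


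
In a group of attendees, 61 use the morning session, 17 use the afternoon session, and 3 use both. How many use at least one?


|A ∪ B| = |A| + |B| - |A ∩ B|
= 61 + 17 - 3
= 75

|A ∪ B| = 75


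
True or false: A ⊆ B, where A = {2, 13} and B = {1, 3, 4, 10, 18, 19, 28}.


A ⊆ B means every element of A is in B.
Elements in A not in B: {2, 13}
So A ⊄ B.

No, A ⊄ B


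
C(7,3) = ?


C(n,k) = n! / (k!(n-k)!)
C(7,3) = 7! / (3!4!)
= 35

C(7,3) = 35


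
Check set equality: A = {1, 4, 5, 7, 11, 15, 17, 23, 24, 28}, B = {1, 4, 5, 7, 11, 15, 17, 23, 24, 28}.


Two sets are equal iff they have exactly the same elements.
A = {1, 4, 5, 7, 11, 15, 17, 23, 24, 28}
B = {1, 4, 5, 7, 11, 15, 17, 23, 24, 28}
Same elements → A = B

Yes, A = B


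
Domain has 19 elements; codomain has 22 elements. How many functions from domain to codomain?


Each of |A| = 19 inputs maps to any of |B| = 22 outputs.
# functions = |B|^|A| = 22^19
= 32064977213018365645815808

Number of functions = 32064977213018365645815808


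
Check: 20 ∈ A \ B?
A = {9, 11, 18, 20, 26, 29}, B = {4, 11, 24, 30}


A = {9, 11, 18, 20, 26, 29}, B = {4, 11, 24, 30}
A \ B = elements in A but not in B
A \ B = {9, 18, 20, 26, 29}
Checking if 20 ∈ A \ B
20 is in A \ B → True

20 ∈ A \ B


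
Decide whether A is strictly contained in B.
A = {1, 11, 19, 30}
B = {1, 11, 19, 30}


A ⊂ B requires: A ⊆ B AND A ≠ B.
A ⊆ B? Yes
A = B? Yes
A = B, so A is not a PROPER subset.

No, A is not a proper subset of B


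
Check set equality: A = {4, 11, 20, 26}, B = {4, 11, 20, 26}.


Two sets are equal iff they have exactly the same elements.
A = {4, 11, 20, 26}
B = {4, 11, 20, 26}
Same elements → A = B

Yes, A = B


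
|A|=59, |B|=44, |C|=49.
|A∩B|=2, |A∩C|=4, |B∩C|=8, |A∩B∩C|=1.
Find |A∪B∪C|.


|A∪B∪C| = |A|+|B|+|C| - |A∩B|-|A∩C|-|B∩C| + |A∩B∩C|
= 59+44+49 - 2-4-8 + 1
= 152 - 14 + 1
= 139

|A ∪ B ∪ C| = 139


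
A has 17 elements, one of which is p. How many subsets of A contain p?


Subsets of A containing p correspond to subsets of A \ {p}, which has 16 elements.
Count = 2^(n-1) = 2^16
= 65536

Number of subsets containing p = 65536


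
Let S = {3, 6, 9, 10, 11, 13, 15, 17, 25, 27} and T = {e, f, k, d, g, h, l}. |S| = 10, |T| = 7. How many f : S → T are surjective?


n = |S| = 10, k = |T| = 7. Surjections via inclusion-exclusion:
S(n,k) = Σ(-1)^i × C(k,i) × (k-i)^n, i=0 to k
i=0: (-1)^0×C(7,0)×7^10 = 282475249
i=1: (-1)^1×C(7,1)×6^10 = -423263232
i=2: (-1)^2×C(7,2)×5^10 = 205078125
i=3: (-1)^3×C(7,3)×4^10 = -36700160
i=4: (-1)^4×C(7,4)×3^10 = 2066715
i=5: (-1)^5×C(7,5)×2^10 = -21504
i=6: (-1)^6×C(7,6)×1^10 = 7
i=7: (-1)^7×C(7,7)×0^10 = 0
Total = 29635200

Number of surjections = 29635200


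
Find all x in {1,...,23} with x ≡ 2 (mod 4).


Checking each candidate:
Condition: x in {1,...,23} with x ≡ 2 (mod 4)
Result = {2, 6, 10, 14, 18, 22}

{2, 6, 10, 14, 18, 22}


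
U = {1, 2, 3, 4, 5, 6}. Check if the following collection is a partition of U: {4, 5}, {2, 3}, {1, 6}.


A partition requires: (1) non-empty parts, (2) pairwise disjoint, (3) union = U
Parts: {4, 5}, {2, 3}, {1, 6}
Union of parts: {1, 2, 3, 4, 5, 6}
U = {1, 2, 3, 4, 5, 6}
All non-empty? True
Pairwise disjoint? True
Covers U? True

Yes, valid partition


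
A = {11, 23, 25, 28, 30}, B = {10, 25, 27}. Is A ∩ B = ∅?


Disjoint means A ∩ B = ∅.
A ∩ B = {25}
A ∩ B ≠ ∅, so A and B are NOT disjoint.

No, A and B are not disjoint (A ∩ B = {25})


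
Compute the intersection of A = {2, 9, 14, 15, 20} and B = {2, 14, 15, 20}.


A ∩ B = elements in both A and B
A = {2, 9, 14, 15, 20}
B = {2, 14, 15, 20}
A ∩ B = {2, 14, 15, 20}

A ∩ B = {2, 14, 15, 20}


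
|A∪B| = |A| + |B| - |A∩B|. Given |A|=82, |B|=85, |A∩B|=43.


|A ∪ B| = |A| + |B| - |A ∩ B|
= 82 + 85 - 43
= 124

|A ∪ B| = 124


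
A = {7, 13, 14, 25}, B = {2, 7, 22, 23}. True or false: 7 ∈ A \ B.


A = {7, 13, 14, 25}, B = {2, 7, 22, 23}
A \ B = elements in A but not in B
A \ B = {13, 14, 25}
Checking if 7 ∈ A \ B
7 is not in A \ B → False

7 ∉ A \ B


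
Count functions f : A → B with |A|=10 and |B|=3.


Each of |A| = 10 inputs maps to any of |B| = 3 outputs.
# functions = |B|^|A| = 3^10
= 59049

Number of functions = 59049


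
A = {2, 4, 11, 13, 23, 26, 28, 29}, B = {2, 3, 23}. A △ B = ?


A △ B = (A \ B) ∪ (B \ A) = elements in exactly one of A or B
A \ B = {4, 11, 13, 26, 28, 29}
B \ A = {3}
A △ B = {3, 4, 11, 13, 26, 28, 29}

A △ B = {3, 4, 11, 13, 26, 28, 29}


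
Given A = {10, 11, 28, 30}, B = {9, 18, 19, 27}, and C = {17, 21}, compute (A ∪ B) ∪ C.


A ∪ B = {9, 10, 11, 18, 19, 27, 28, 30}
(A ∪ B) ∪ C = {9, 10, 11, 17, 18, 19, 21, 27, 28, 30}

A ∪ B ∪ C = {9, 10, 11, 17, 18, 19, 21, 27, 28, 30}


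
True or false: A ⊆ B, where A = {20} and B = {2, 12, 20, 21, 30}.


A ⊆ B means every element of A is in B.
All elements of A are in B.
So A ⊆ B.

Yes, A ⊆ B


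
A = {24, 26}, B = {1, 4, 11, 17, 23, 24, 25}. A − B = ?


A \ B = elements in A but not in B
A = {24, 26}
B = {1, 4, 11, 17, 23, 24, 25}
Remove from A any elements in B
A \ B = {26}

A \ B = {26}


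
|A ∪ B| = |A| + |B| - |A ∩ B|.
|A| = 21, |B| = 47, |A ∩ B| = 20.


|A ∪ B| = |A| + |B| - |A ∩ B|
= 21 + 47 - 20
= 48

|A ∪ B| = 48


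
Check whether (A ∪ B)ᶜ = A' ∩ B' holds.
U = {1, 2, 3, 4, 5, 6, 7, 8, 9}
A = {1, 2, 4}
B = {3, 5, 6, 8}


LHS: A ∪ B = {1, 2, 3, 4, 5, 6, 8}
(A ∪ B)' = U \ (A ∪ B) = {7, 9}
A' = {3, 5, 6, 7, 8, 9}, B' = {1, 2, 4, 7, 9}
Claimed RHS: A' ∩ B' = {7, 9}
Identity is VALID: LHS = RHS = {7, 9} ✓

Identity is valid. (A ∪ B)' = A' ∩ B' = {7, 9}


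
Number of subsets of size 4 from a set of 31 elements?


C(n,k) = n! / (k!(n-k)!)
C(31,4) = 31! / (4!27!)
= 31465

C(31,4) = 31465


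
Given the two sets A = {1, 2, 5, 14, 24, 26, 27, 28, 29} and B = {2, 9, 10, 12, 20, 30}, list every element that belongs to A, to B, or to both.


A ∪ B = all elements in A or B (or both)
A = {1, 2, 5, 14, 24, 26, 27, 28, 29}
B = {2, 9, 10, 12, 20, 30}
A ∪ B = {1, 2, 5, 9, 10, 12, 14, 20, 24, 26, 27, 28, 29, 30}

A ∪ B = {1, 2, 5, 9, 10, 12, 14, 20, 24, 26, 27, 28, 29, 30}


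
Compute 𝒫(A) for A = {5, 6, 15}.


|A| = 3, so |P(A)| = 2^3 = 8
Enumerate subsets by cardinality (0 to 3):
∅, {5}, {6}, {15}, {5, 6}, {5, 15}, {6, 15}, {5, 6, 15}

P(A) has 8 subsets: ∅, {5}, {6}, {15}, {5, 6}, {5, 15}, {6, 15}, {5, 6, 15}


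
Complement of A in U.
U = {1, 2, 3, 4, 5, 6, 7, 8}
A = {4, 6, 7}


Aᶜ = U \ A = elements in U but not in A
U = {1, 2, 3, 4, 5, 6, 7, 8}
A = {4, 6, 7}
Aᶜ = {1, 2, 3, 5, 8}

Aᶜ = {1, 2, 3, 5, 8}


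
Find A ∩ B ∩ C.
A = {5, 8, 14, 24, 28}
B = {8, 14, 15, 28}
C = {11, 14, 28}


A ∩ B = {8, 14, 28}
(A ∩ B) ∩ C = {14, 28}

A ∩ B ∩ C = {14, 28}


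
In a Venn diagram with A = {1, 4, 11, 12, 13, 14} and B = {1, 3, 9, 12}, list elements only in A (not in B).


A = {1, 4, 11, 12, 13, 14}
B = {1, 3, 9, 12}
Region: only in A (not in B)
Elements: {4, 11, 13, 14}

Elements only in A (not in B): {4, 11, 13, 14}


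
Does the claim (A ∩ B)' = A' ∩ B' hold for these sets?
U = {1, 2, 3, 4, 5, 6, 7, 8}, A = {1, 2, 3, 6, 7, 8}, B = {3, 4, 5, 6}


LHS: A ∩ B = {3, 6}
(A ∩ B)' = U \ (A ∩ B) = {1, 2, 4, 5, 7, 8}
A' = {4, 5}, B' = {1, 2, 7, 8}
Claimed RHS: A' ∩ B' = ∅
Identity is INVALID: LHS = {1, 2, 4, 5, 7, 8} but the RHS claimed here equals ∅. The correct form is (A ∩ B)' = A' ∪ B'.

Identity is invalid: (A ∩ B)' = {1, 2, 4, 5, 7, 8} but A' ∩ B' = ∅. The correct De Morgan law is (A ∩ B)' = A' ∪ B'.


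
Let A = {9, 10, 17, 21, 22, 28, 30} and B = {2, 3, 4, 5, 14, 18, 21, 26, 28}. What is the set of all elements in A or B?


A ∪ B = all elements in A or B (or both)
A = {9, 10, 17, 21, 22, 28, 30}
B = {2, 3, 4, 5, 14, 18, 21, 26, 28}
A ∪ B = {2, 3, 4, 5, 9, 10, 14, 17, 18, 21, 22, 26, 28, 30}

A ∪ B = {2, 3, 4, 5, 9, 10, 14, 17, 18, 21, 22, 26, 28, 30}


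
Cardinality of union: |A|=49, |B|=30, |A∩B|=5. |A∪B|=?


|A ∪ B| = |A| + |B| - |A ∩ B|
= 49 + 30 - 5
= 74

|A ∪ B| = 74


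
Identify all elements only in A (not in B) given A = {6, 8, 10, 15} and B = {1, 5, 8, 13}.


A = {6, 8, 10, 15}
B = {1, 5, 8, 13}
Region: only in A (not in B)
Elements: {6, 10, 15}

Elements only in A (not in B): {6, 10, 15}


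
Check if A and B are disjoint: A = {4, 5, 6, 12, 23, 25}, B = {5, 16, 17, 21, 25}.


Disjoint means A ∩ B = ∅.
A ∩ B = {5, 25}
A ∩ B ≠ ∅, so A and B are NOT disjoint.

No, A and B are not disjoint (A ∩ B = {5, 25})


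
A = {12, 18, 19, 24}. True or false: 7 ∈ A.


A = {12, 18, 19, 24}
Checking if 7 is in A
7 is not in A → False

7 ∉ A


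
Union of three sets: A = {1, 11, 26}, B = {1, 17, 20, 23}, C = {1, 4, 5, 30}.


A ∪ B = {1, 11, 17, 20, 23, 26}
(A ∪ B) ∪ C = {1, 4, 5, 11, 17, 20, 23, 26, 30}

A ∪ B ∪ C = {1, 4, 5, 11, 17, 20, 23, 26, 30}


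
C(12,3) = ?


C(n,k) = n! / (k!(n-k)!)
C(12,3) = 12! / (3!9!)
= 220

C(12,3) = 220


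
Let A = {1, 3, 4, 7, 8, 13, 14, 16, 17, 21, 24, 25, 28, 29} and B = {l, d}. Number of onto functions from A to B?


n = |A| = 14, k = |B| = 2. Surjections via inclusion-exclusion:
S(n,k) = Σ(-1)^i × C(k,i) × (k-i)^n, i=0 to k
i=0: (-1)^0×C(2,0)×2^14 = 16384
i=1: (-1)^1×C(2,1)×1^14 = -2
i=2: (-1)^2×C(2,2)×0^14 = 0
Total = 16382

Number of surjections = 16382


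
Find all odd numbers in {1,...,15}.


Checking each candidate:
Condition: odd numbers in {1,...,15}
Result = {1, 3, 5, 7, 9, 11, 13, 15}

{1, 3, 5, 7, 9, 11, 13, 15}


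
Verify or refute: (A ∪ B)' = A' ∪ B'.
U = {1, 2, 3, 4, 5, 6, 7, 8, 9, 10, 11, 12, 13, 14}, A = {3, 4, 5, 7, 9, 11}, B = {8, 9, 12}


LHS: A ∪ B = {3, 4, 5, 7, 8, 9, 11, 12}
(A ∪ B)' = U \ (A ∪ B) = {1, 2, 6, 10, 13, 14}
A' = {1, 2, 6, 8, 10, 12, 13, 14}, B' = {1, 2, 3, 4, 5, 6, 7, 10, 11, 13, 14}
Claimed RHS: A' ∪ B' = {1, 2, 3, 4, 5, 6, 7, 8, 10, 11, 12, 13, 14}
Identity is INVALID: LHS = {1, 2, 6, 10, 13, 14} but the RHS claimed here equals {1, 2, 3, 4, 5, 6, 7, 8, 10, 11, 12, 13, 14}. The correct form is (A ∪ B)' = A' ∩ B'.

Identity is invalid: (A ∪ B)' = {1, 2, 6, 10, 13, 14} but A' ∪ B' = {1, 2, 3, 4, 5, 6, 7, 8, 10, 11, 12, 13, 14}. The correct De Morgan law is (A ∪ B)' = A' ∩ B'.


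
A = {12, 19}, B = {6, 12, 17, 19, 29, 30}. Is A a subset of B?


A ⊆ B means every element of A is in B.
All elements of A are in B.
So A ⊆ B.

Yes, A ⊆ B


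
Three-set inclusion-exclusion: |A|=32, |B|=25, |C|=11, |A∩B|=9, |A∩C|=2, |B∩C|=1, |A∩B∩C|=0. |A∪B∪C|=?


|A∪B∪C| = |A|+|B|+|C| - |A∩B|-|A∩C|-|B∩C| + |A∩B∩C|
= 32+25+11 - 9-2-1 + 0
= 68 - 12 + 0
= 56

|A ∪ B ∪ C| = 56


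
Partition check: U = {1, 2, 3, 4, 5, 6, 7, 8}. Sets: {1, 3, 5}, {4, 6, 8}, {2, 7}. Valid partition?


A partition requires: (1) non-empty parts, (2) pairwise disjoint, (3) union = U
Parts: {1, 3, 5}, {4, 6, 8}, {2, 7}
Union of parts: {1, 2, 3, 4, 5, 6, 7, 8}
U = {1, 2, 3, 4, 5, 6, 7, 8}
All non-empty? True
Pairwise disjoint? True
Covers U? True

Yes, valid partition


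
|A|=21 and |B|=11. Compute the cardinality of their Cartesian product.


|A × B| = |A| × |B|
= 21 × 11
= 231

|A × B| = 231


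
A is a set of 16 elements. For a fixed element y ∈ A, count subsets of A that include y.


Subsets of A containing y correspond to subsets of A \ {y}, which has 15 elements.
Count = 2^(n-1) = 2^15
= 32768

Number of subsets containing y = 32768


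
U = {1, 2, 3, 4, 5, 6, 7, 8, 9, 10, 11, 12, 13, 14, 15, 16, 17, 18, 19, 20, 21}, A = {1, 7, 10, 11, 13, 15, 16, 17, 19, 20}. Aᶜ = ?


Aᶜ = U \ A = elements in U but not in A
U = {1, 2, 3, 4, 5, 6, 7, 8, 9, 10, 11, 12, 13, 14, 15, 16, 17, 18, 19, 20, 21}
A = {1, 7, 10, 11, 13, 15, 16, 17, 19, 20}
Aᶜ = {2, 3, 4, 5, 6, 8, 9, 12, 14, 18, 21}

Aᶜ = {2, 3, 4, 5, 6, 8, 9, 12, 14, 18, 21}


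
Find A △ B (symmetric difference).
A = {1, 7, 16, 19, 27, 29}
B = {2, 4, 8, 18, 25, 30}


A △ B = (A \ B) ∪ (B \ A) = elements in exactly one of A or B
A \ B = {1, 7, 16, 19, 27, 29}
B \ A = {2, 4, 8, 18, 25, 30}
A △ B = {1, 2, 4, 7, 8, 16, 18, 19, 25, 27, 29, 30}

A △ B = {1, 2, 4, 7, 8, 16, 18, 19, 25, 27, 29, 30}


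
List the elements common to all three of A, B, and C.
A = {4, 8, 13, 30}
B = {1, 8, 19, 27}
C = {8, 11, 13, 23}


A ∩ B = {8}
(A ∩ B) ∩ C = {8}

A ∩ B ∩ C = {8}


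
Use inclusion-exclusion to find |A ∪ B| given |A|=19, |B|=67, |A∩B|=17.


|A ∪ B| = |A| + |B| - |A ∩ B|
= 19 + 67 - 17
= 69

|A ∪ B| = 69


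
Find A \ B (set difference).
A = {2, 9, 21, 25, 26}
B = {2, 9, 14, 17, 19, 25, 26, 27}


A \ B = elements in A but not in B
A = {2, 9, 21, 25, 26}
B = {2, 9, 14, 17, 19, 25, 26, 27}
Remove from A any elements in B
A \ B = {21}

A \ B = {21}


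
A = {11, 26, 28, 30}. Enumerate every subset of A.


|A| = 4, so |P(A)| = 2^4 = 16
Enumerate subsets by cardinality (0 to 4):
∅, {11}, {26}, {28}, {30}, {11, 26}, {11, 28}, {11, 30}, {26, 28}, {26, 30}, {28, 30}, {11, 26, 28}, {11, 26, 30}, {11, 28, 30}, {26, 28, 30}, {11, 26, 28, 30}

P(A) has 16 subsets: ∅, {11}, {26}, {28}, {30}, {11, 26}, {11, 28}, {11, 30}, {26, 28}, {26, 30}, {28, 30}, {11, 26, 28}, {11, 26, 30}, {11, 28, 30}, {26, 28, 30}, {11, 26, 28, 30}


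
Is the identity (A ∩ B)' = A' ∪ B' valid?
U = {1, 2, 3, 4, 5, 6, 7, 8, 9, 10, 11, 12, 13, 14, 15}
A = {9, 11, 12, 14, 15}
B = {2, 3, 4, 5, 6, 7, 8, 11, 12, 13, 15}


LHS: A ∩ B = {11, 12, 15}
(A ∩ B)' = U \ (A ∩ B) = {1, 2, 3, 4, 5, 6, 7, 8, 9, 10, 13, 14}
A' = {1, 2, 3, 4, 5, 6, 7, 8, 10, 13}, B' = {1, 9, 10, 14}
Claimed RHS: A' ∪ B' = {1, 2, 3, 4, 5, 6, 7, 8, 9, 10, 13, 14}
Identity is VALID: LHS = RHS = {1, 2, 3, 4, 5, 6, 7, 8, 9, 10, 13, 14} ✓

Identity is valid. (A ∩ B)' = A' ∪ B' = {1, 2, 3, 4, 5, 6, 7, 8, 9, 10, 13, 14}


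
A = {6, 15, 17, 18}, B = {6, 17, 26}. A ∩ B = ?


A ∩ B = elements in both A and B
A = {6, 15, 17, 18}
B = {6, 17, 26}
A ∩ B = {6, 17}

A ∩ B = {6, 17}


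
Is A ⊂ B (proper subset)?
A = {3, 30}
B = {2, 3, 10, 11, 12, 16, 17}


A ⊂ B requires: A ⊆ B AND A ≠ B.
A ⊆ B? No
A ⊄ B, so A is not a proper subset.

No, A is not a proper subset of B


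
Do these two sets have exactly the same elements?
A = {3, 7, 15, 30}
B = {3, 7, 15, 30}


Two sets are equal iff they have exactly the same elements.
A = {3, 7, 15, 30}
B = {3, 7, 15, 30}
Same elements → A = B

Yes, A = B


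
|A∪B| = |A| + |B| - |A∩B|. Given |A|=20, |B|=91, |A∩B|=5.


|A ∪ B| = |A| + |B| - |A ∩ B|
= 20 + 91 - 5
= 106

|A ∪ B| = 106


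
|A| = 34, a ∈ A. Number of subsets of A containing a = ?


Subsets of A containing a correspond to subsets of A \ {a}, which has 33 elements.
Count = 2^(n-1) = 2^33
= 8589934592

Number of subsets containing a = 8589934592


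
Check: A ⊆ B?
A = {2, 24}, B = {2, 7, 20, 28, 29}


A ⊆ B means every element of A is in B.
Elements in A not in B: {24}
So A ⊄ B.

No, A ⊄ B


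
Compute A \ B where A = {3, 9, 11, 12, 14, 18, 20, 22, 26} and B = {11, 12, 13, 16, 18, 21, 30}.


A \ B = elements in A but not in B
A = {3, 9, 11, 12, 14, 18, 20, 22, 26}
B = {11, 12, 13, 16, 18, 21, 30}
Remove from A any elements in B
A \ B = {3, 9, 14, 20, 22, 26}

A \ B = {3, 9, 14, 20, 22, 26}


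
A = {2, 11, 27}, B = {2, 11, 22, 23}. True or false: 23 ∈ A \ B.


A = {2, 11, 27}, B = {2, 11, 22, 23}
A \ B = elements in A but not in B
A \ B = {27}
Checking if 23 ∈ A \ B
23 is not in A \ B → False

23 ∉ A \ B


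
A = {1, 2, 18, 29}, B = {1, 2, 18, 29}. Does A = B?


Two sets are equal iff they have exactly the same elements.
A = {1, 2, 18, 29}
B = {1, 2, 18, 29}
Same elements → A = B

Yes, A = B


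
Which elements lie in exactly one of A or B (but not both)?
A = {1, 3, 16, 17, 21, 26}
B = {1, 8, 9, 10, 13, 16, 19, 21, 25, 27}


A △ B = (A \ B) ∪ (B \ A) = elements in exactly one of A or B
A \ B = {3, 17, 26}
B \ A = {8, 9, 10, 13, 19, 25, 27}
A △ B = {3, 8, 9, 10, 13, 17, 19, 25, 26, 27}

A △ B = {3, 8, 9, 10, 13, 17, 19, 25, 26, 27}
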